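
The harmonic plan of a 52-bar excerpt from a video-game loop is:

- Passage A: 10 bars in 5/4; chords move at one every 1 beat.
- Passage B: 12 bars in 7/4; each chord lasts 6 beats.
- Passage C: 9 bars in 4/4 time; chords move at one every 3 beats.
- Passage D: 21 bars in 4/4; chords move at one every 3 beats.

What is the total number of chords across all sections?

A has 50 beats and chords last 1 each, so 50 chords.
B has 84 beats and chords last 6 each, so 14 chords.
C has 36 beats and chords last 3 each, so 12 chords.
D has 84 beats and chords last 3 each, so 28 chords.
Total: 50 + 14 + 12 + 28 = 104.

104 chords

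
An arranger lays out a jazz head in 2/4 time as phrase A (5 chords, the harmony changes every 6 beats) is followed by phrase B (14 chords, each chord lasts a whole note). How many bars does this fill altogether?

A: 5 × 6 = 30 beats = 15 bars.
B: 14 × 4 = 56 beats = 28 bars.
Total: 15 + 28 = 43 bars.

43 bars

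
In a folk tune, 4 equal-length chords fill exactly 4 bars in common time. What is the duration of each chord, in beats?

4 beats

4 bars × 4 beats/bar = 16 beats total.
16 beats ÷ 4 chords = 4 beats per chord.
(That is a whole note.)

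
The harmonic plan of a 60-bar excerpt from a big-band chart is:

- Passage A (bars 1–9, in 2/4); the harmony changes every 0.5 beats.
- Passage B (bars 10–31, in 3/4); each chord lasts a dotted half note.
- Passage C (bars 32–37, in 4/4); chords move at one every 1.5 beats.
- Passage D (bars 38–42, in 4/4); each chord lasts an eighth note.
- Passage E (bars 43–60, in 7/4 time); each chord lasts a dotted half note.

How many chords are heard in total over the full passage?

A has 18 beats and chords last 0.5 each, so 36 chords.
B has 66 beats and chords last 3 each, so 22 chords.
C has 24 beats and chords last 1.5 each, so 16 chords.
D has 20 beats and chords last 0.5 each, so 40 chords.
E has 126 beats and chords last 3 each, so 42 chords.
Total: 36 + 22 + 16 + 40 + 42 = 156.

156 chords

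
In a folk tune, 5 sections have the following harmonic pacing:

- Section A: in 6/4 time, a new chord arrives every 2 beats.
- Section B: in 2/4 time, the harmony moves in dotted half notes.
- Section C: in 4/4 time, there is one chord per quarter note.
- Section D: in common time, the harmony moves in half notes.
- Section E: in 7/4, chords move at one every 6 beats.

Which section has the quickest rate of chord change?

Section C

A: 6/2 = 3 chords/bar.
B: 2/3 = 2/3 chords/bar.
C: 4/1 = 4 chords/bar.
D: 4/2 = 2 chords/bar.
E: 7/6 = 7/6 chords/bar.
Fastest is C at 4 chords/bar.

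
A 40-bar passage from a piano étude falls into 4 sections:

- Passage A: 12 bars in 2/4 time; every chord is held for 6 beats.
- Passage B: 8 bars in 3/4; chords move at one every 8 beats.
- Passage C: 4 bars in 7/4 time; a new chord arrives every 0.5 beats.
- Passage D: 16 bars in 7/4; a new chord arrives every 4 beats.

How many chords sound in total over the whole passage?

A: 12·2 = 24 beats, 24/6 = 4 chords.
B: 8·3 = 24 beats, 24/8 = 3 chords.
C: 4·7 = 28 beats, 28/0.5 = 56 chords.
D: 16·7 = 112 beats, 112/4 = 28 chords.
Total: 4 + 3 + 56 + 28 = 91.

91 chords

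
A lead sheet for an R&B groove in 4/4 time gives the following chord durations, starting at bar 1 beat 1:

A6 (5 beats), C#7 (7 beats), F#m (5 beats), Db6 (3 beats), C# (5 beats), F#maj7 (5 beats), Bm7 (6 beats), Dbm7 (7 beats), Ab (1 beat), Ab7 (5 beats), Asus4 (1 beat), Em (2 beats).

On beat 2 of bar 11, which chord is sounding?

Dbm7

Beat 2 of bar 11 is beat (11−1)×4 + 2 = 42 overall.
Running totals: A6 ends at 5, C#7 ends at 12, F#m ends at 17, Db6 ends at 20, C# ends at 25, F#maj7 ends at 30, Bm7 ends at 36, Dbm7 ends at 43.
Beat 42 falls within Dbm7.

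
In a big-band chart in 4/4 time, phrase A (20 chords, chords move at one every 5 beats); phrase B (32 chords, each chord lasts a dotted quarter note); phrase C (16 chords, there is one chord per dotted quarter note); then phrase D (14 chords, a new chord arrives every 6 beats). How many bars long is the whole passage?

A: 20 × 5 = 100 beats = 25 bars.
B: 32 × 1.5 = 48 beats = 12 bars.
C: 16 × 1.5 = 24 beats = 6 bars.
D: 14 × 6 = 84 beats = 21 bars.
Total: 25 + 12 + 6 + 21 = 64 bars.

64 bars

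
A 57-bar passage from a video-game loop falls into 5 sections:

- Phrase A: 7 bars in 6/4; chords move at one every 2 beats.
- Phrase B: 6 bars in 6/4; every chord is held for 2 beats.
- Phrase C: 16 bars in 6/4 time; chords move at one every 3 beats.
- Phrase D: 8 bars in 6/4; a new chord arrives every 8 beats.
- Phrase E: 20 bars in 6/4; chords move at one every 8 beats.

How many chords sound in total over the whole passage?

A has 42 beats and chords last 2 each, so 21 chords.
B has 36 beats and chords last 2 each, so 18 chords.
C has 96 beats and chords last 3 each, so 32 chords.
D has 48 beats and chords last 8 each, so 6 chords.
E has 120 beats and chords last 8 each, so 15 chords.
Total: 21 + 18 + 32 + 6 + 15 = 92.

92 chords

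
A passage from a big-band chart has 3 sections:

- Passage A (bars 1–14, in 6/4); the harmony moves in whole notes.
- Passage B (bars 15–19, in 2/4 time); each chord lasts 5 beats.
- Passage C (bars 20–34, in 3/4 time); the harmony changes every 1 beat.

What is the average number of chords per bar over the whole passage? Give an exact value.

A: 14 × 6 = 84 beats ÷ 4 = 21 chords.
B: 5 × 2 = 10 beats ÷ 5 = 2 chords.
C: 15 × 3 = 45 beats ÷ 1 = 45 chords.
Overall: 68 chords over 34 bars → 68/34 = 2 chords per bar.

2 chords per bar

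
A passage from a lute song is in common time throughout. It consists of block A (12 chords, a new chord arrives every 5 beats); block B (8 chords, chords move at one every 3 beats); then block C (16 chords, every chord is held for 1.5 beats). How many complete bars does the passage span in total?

A: 12 × 5 = 60 beats = 15 bars.
B: 8 × 3 = 24 beats = 6 bars.
C: 16 × 1.5 = 24 beats = 6 bars.
Total: 15 + 6 + 6 = 27 bars.

27 bars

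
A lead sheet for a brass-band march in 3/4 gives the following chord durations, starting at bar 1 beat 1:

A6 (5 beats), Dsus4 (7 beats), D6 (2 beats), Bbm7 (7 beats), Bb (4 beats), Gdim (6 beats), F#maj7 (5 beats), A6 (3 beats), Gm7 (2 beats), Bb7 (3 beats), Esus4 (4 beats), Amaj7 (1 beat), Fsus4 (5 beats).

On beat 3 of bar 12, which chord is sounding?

F#maj7

Beat 3 of bar 12 is beat (12−1)×3 + 3 = 36 overall.
Running totals: A6 ends at 5, Dsus4 ends at 12, D6 ends at 14, Bbm7 ends at 21, Bb ends at 25, Gdim ends at 31, F#maj7 ends at 36.
Beat 36 falls within F#maj7.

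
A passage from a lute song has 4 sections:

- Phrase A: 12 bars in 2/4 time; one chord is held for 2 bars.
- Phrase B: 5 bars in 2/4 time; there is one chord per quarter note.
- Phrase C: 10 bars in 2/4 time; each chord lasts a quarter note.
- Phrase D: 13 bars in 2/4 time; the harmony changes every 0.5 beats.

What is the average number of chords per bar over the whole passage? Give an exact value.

2.2 chords per bar

A: 12 bars of 2 beats is 24 beats; at 4 beats each that's 6 chords.
B: 5 bars of 2 beats is 10 beats; at 1 beat each that's 10 chords.
C: 10 bars of 2 beats is 20 beats; at 1 beat each that's 20 chords.
D: 13 bars of 2 beats is 26 beats; at 0.5 beats each that's 52 chords.
Overall: 88 chords over 40 bars → 88/40 = 2.2 chords per bar.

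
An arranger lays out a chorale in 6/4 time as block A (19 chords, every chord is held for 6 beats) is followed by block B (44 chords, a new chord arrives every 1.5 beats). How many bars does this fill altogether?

30 bars

A: 19 × 6 = 114 beats = 19 bars.
B: 44 × 1.5 = 66 beats = 11 bars.
Total: 19 + 11 = 30 bars.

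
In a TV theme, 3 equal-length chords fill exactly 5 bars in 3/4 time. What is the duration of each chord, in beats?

5 bars × 3 beats/bar = 15 beats total.
15 beats ÷ 3 chords = 5 beats per chord.

5 beats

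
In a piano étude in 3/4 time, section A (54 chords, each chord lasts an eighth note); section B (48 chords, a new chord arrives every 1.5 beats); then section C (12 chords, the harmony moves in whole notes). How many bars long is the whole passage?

A: 54 × 0.5 = 27 beats = 9 bars.
B: 48 × 1.5 = 72 beats = 24 bars.
C: 12 × 4 = 48 beats = 16 bars.
Total: 9 + 24 + 16 = 49 bars.

49 bars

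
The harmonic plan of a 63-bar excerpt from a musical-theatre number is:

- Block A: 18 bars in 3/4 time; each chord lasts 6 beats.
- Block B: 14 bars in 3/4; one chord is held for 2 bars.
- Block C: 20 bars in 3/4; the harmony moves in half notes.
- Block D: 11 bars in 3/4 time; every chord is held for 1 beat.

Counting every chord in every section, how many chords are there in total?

A has 54 beats and chords last 6 each, so 9 chords.
B has 42 beats and chords last 6 each, so 7 chords.
C has 60 beats and chords last 2 each, so 30 chords.
D has 33 beats and chords last 1 each, so 33 chords.
Total: 9 + 7 + 30 + 33 = 79.

79 chords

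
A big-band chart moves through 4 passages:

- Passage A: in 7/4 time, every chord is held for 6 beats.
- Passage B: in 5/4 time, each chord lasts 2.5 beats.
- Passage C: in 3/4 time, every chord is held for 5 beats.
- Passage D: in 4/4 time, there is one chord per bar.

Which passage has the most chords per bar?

Passage B

A: 7 beats/bar ÷ 6 beats/chord = 7/6 chords/bar.
B: 5 beats/bar ÷ 2.5 beats/chord = 2 chords/bar.
C: 3 beats/bar ÷ 5 beats/chord = 0.6 chords/bar.
D: 4 beats/bar ÷ 4 beats/chord = 1 chord/bar.
Fastest is B at 2 chords/bar.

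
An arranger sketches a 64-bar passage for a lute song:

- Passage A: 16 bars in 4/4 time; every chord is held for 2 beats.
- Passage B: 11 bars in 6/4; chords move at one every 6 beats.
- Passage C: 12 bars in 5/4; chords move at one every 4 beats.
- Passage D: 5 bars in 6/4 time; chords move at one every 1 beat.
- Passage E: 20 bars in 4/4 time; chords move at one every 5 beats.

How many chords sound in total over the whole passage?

104 chords

A has 64 beats and chords last 2 each, so 32 chords.
B has 66 beats and chords last 6 each, so 11 chords.
C has 60 beats and chords last 4 each, so 15 chords.
D has 30 beats and chords last 1 each, so 30 chords.
E has 80 beats and chords last 5 each, so 16 chords.
Total: 32 + 11 + 15 + 30 + 16 = 104.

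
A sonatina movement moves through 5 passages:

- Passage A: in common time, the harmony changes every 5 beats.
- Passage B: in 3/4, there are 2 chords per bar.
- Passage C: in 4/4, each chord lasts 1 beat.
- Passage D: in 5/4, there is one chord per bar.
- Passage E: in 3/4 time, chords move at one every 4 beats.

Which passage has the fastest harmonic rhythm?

A: 4 beats/bar ÷ 5 beats/chord = 0.8 chords/bar.
B: 3 beats/bar ÷ 1.5 beats/chord = 2 chords/bar.
C: 4 beats/bar ÷ 1 beat/chord = 4 chords/bar.
D: 5 beats/bar ÷ 5 beats/chord = 1 chord/bar.
E: 3 beats/bar ÷ 4 beats/chord = 0.75 chords/bar.
Fastest is C at 4 chords/bar.

Passage C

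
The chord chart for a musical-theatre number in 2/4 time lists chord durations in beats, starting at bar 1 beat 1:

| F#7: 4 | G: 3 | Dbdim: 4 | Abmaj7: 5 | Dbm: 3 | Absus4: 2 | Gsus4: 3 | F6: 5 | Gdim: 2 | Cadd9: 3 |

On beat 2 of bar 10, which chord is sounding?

Beat 2 of bar 10 is beat (10−1)×2 + 2 = 20 overall.
Running totals: F#7 ends at 4, G ends at 7, Dbdim ends at 11, Abmaj7 ends at 16, Dbm ends at 19, Absus4 ends at 21.
Beat 20 falls within Absus4.

Absus4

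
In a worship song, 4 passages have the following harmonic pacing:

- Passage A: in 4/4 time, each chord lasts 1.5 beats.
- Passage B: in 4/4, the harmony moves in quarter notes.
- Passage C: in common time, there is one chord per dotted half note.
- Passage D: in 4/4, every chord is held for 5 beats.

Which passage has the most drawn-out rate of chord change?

A: 4 beats/bar ÷ 1.5 beats/chord = 8/3 chords/bar.
B: 4 beats/bar ÷ 1 beat/chord = 4 chords/bar.
C: 4 beats/bar ÷ 3 beats/chord = 4/3 chords/bar.
D: 4 beats/bar ÷ 5 beats/chord = 0.8 chords/bar.
Slowest is D at 0.8 chords/bar.

Passage D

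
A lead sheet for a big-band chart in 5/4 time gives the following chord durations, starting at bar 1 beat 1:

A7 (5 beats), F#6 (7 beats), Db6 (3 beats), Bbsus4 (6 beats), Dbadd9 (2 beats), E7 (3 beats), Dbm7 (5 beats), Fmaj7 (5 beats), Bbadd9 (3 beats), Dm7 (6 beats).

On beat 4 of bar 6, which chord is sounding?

Beat 4 of bar 6 is beat (6−1)×5 + 4 = 29 overall.
Running totals: A7 ends at 5, F#6 ends at 12, Db6 ends at 15, Bbsus4 ends at 21, Dbadd9 ends at 23, E7 ends at 26, Dbm7 ends at 31.
Beat 29 falls within Dbm7.

Dbm7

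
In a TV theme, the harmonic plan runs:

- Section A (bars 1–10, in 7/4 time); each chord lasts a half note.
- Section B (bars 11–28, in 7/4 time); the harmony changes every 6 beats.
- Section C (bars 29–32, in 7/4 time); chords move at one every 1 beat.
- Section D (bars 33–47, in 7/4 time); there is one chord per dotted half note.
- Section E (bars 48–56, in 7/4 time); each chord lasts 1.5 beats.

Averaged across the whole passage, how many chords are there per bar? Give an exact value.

2.875 chords per bar

A: 10 bars of 7 beats is 70 beats; at 2 beats each that's 35 chords.
B: 18 bars of 7 beats is 126 beats; at 6 beats each that's 21 chords.
C: 4 bars of 7 beats is 28 beats; at 1 beat each that's 28 chords.
D: 15 bars of 7 beats is 105 beats; at 3 beats each that's 35 chords.
E: 9 bars of 7 beats is 63 beats; at 1.5 beats each that's 42 chords.
Overall: 161 chords over 56 bars → 161/56 = 2.875 chords per bar.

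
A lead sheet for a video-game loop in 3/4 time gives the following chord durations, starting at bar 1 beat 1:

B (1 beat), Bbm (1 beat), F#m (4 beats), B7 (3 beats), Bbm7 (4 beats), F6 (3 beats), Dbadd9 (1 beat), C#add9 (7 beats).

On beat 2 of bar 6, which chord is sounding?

Beat 2 of bar 6 is beat (6−1)×3 + 2 = 17 overall.
Running totals: B ends at 1, Bbm ends at 2, F#m ends at 6, B7 ends at 9, Bbm7 ends at 13, F6 ends at 16, Dbadd9 ends at 17.
Beat 17 falls within Dbadd9.

Dbadd9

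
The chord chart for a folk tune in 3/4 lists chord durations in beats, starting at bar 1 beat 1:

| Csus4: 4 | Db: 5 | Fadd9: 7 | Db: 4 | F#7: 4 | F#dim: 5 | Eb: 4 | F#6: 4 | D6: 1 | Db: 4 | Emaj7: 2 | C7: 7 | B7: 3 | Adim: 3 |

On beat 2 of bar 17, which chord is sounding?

C7

Beat 2 of bar 17 is beat (17−1)×3 + 2 = 50 overall.
Running totals: Csus4 ends at 4, Db ends at 9, Fadd9 ends at 16, Db ends at 20, F#7 ends at 24, F#dim ends at 29, Eb ends at 33, F#6 ends at 37, D6 ends at 38, Db ends at 42, Emaj7 ends at 44, C7 ends at 51.
Beat 50 falls within C7.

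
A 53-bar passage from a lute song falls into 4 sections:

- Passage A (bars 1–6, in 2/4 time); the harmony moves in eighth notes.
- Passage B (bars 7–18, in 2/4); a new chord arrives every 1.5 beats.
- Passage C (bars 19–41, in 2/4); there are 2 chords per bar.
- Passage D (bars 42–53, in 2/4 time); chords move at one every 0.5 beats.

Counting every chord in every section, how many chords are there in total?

A: 6·2 = 12 beats, 12/0.5 = 24 chords.
B: 12·2 = 24 beats, 24/1.5 = 16 chords.
C: 23·2 = 46 beats, 46/1 = 46 chords.
D: 12·2 = 24 beats, 24/0.5 = 48 chords.
Total: 24 + 16 + 46 + 48 = 134.

134 chords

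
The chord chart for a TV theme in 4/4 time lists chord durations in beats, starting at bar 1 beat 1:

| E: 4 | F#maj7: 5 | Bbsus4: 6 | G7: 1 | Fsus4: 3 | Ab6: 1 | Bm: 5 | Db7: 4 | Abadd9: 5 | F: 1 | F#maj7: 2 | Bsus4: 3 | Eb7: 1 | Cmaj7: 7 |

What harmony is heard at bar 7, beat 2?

Beat 2 of bar 7 is beat (7−1)×4 + 2 = 26 overall.
Running totals: E ends at 4, F#maj7 ends at 9, Bbsus4 ends at 15, G7 ends at 16, Fsus4 ends at 19, Ab6 ends at 20, Bm ends at 25, Db7 ends at 29.
Beat 26 falls within Db7.

Db7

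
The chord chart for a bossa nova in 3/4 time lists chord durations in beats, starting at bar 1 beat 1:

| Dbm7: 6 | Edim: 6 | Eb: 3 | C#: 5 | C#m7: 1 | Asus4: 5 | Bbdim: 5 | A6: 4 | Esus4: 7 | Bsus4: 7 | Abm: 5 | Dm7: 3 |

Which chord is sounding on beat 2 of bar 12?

A6

Beat 2 of bar 12 is beat (12−1)×3 + 2 = 35 overall.
Running totals: Dbm7 ends at 6, Edim ends at 12, Eb ends at 15, C# ends at 20, C#m7 ends at 21, Asus4 ends at 26, Bbdim ends at 31, A6 ends at 35.
Beat 35 falls within A6.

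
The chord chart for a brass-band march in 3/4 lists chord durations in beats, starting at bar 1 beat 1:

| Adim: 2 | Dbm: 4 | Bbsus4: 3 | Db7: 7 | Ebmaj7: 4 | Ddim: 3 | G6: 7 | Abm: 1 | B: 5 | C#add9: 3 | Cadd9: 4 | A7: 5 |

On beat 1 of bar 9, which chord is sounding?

G6

Beat 1 of bar 9 is beat (9−1)×3 + 1 = 25 overall.
Running totals: Adim ends at 2, Dbm ends at 6, Bbsus4 ends at 9, Db7 ends at 16, Ebmaj7 ends at 20, Ddim ends at 23, G6 ends at 30.
Beat 25 falls within G6.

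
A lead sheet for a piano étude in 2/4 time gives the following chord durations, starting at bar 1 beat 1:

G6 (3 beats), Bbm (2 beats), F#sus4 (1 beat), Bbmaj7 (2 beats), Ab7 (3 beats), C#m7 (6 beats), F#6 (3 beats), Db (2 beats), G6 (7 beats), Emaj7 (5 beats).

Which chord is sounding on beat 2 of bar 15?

Emaj7

Beat 2 of bar 15 is beat (15−1)×2 + 2 = 30 overall.
Running totals: G6 ends at 3, Bbm ends at 5, F#sus4 ends at 6, Bbmaj7 ends at 8, Ab7 ends at 11, C#m7 ends at 17, F#6 ends at 20, Db ends at 22, G6 ends at 29, Emaj7 ends at 34.
Beat 30 falls within Emaj7.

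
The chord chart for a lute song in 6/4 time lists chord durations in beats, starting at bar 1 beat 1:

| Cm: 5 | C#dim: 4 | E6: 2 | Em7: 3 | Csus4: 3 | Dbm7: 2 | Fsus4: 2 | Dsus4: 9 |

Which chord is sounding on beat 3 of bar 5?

Dsus4

Beat 3 of bar 5 is beat (5−1)×6 + 3 = 27 overall.
Running totals: Cm ends at 5, C#dim ends at 9, E6 ends at 11, Em7 ends at 14, Csus4 ends at 17, Dbm7 ends at 19, Fsus4 ends at 21, Dsus4 ends at 30.
Beat 27 falls within Dsus4.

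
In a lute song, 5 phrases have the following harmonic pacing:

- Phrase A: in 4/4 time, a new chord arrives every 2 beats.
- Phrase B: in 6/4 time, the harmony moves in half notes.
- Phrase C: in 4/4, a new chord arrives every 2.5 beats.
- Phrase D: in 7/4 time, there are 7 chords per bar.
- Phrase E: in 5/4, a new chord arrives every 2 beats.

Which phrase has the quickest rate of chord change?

A: each chord is 2 beats in 4/4, so 2 per bar.
B: each chord is 2 beats in 6/4, so 3 per bar.
C: each chord is 2.5 beats in 4/4, so 1.6 per bar.
D: each chord is 1 beat in 7/4, so 7 per bar.
E: each chord is 2 beats in 5/4, so 2.5 per bar.
Fastest is D at 7 chords/bar.

Phrase D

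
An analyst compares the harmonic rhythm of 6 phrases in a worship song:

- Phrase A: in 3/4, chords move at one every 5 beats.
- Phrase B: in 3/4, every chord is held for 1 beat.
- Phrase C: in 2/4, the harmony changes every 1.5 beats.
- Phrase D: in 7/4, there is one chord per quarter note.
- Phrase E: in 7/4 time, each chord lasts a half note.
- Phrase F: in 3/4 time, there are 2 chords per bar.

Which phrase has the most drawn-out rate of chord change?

Phrase A

A: 3 beats/bar ÷ 5 beats/chord = 0.6 chords/bar.
B: 3 beats/bar ÷ 1 beat/chord = 3 chords/bar.
C: 2 beats/bar ÷ 1.5 beats/chord = 4/3 chords/bar.
D: 7 beats/bar ÷ 1 beat/chord = 7 chords/bar.
E: 7 beats/bar ÷ 2 beats/chord = 3.5 chords/bar.
F: 3 beats/bar ÷ 1.5 beats/chord = 2 chords/bar.
Slowest is A at 0.6 chords/bar.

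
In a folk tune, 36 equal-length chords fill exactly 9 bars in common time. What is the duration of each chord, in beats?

1 beat

9 bars × 4 beats/bar = 36 beats total.
36 beats ÷ 36 chords = 1 beats per chord.
(That is a quarter note.)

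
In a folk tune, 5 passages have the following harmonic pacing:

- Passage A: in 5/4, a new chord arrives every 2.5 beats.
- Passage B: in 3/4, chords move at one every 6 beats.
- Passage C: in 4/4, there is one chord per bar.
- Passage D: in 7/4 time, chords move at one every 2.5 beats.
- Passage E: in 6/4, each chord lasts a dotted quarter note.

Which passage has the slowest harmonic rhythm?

A: 5 beats/bar ÷ 2.5 beats/chord = 2 chords/bar.
B: 3 beats/bar ÷ 6 beats/chord = 0.5 chords/bar.
C: 4 beats/bar ÷ 4 beats/chord = 1 chord/bar.
D: 7 beats/bar ÷ 2.5 beats/chord = 2.8 chords/bar.
E: 6 beats/bar ÷ 1.5 beats/chord = 4 chords/bar.
Slowest is B at 0.5 chords/bar.

Passage B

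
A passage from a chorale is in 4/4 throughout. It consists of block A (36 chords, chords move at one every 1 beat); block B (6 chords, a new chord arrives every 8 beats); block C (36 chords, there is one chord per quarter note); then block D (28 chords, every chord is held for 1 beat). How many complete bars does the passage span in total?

A: 36 × 1 = 36 beats = 9 bars.
B: 6 × 8 = 48 beats = 12 bars.
C: 36 × 1 = 36 beats = 9 bars.
D: 28 × 1 = 28 beats = 7 bars.
Total: 9 + 12 + 9 + 7 = 37 bars.

37 bars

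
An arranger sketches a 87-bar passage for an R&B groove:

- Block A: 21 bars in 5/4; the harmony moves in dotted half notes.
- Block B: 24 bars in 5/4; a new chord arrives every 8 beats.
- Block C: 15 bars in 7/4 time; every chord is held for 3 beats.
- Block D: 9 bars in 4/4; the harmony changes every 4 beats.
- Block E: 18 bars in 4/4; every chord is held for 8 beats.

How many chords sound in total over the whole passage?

103 chords

A: 21 bars × 5 beats = 105 beats; 3 beats/chord → 35 chords.
B: 24 bars × 5 beats = 120 beats; 8 beats/chord → 15 chords.
C: 15 bars × 7 beats = 105 beats; 3 beats/chord → 35 chords.
D: 9 bars × 4 beats = 36 beats; 4 beats/chord → 9 chords.
E: 18 bars × 4 beats = 72 beats; 8 beats/chord → 9 chords.
Total: 35 + 15 + 35 + 9 + 9 = 103.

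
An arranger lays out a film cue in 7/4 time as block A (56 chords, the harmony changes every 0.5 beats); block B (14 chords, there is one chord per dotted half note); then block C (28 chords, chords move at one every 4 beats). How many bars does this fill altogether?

26 bars

A: 56 × 0.5 = 28 beats = 4 bars.
B: 14 × 3 = 42 beats = 6 bars.
C: 28 × 4 = 112 beats = 16 bars.
Total: 4 + 6 + 16 = 26 bars.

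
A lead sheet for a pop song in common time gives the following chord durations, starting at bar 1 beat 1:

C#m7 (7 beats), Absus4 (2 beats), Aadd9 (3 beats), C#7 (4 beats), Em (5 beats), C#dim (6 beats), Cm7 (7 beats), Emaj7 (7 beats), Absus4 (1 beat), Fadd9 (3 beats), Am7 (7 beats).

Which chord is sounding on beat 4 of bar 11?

Beat 4 of bar 11 is beat (11−1)×4 + 4 = 44 overall.
Running totals: C#m7 ends at 7, Absus4 ends at 9, Aadd9 ends at 12, C#7 ends at 16, Em ends at 21, C#dim ends at 27, Cm7 ends at 34, Emaj7 ends at 41, Absus4 ends at 42, Fadd9 ends at 45.
Beat 44 falls within Fadd9.

Fadd9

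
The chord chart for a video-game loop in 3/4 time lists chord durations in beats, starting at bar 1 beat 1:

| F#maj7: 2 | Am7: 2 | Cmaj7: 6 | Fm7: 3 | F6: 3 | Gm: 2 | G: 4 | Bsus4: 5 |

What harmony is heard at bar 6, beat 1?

F6

Beat 1 of bar 6 is beat (6−1)×3 + 1 = 16 overall.
Running totals: F#maj7 ends at 2, Am7 ends at 4, Cmaj7 ends at 10, Fm7 ends at 13, F6 ends at 16.
Beat 16 falls within F6.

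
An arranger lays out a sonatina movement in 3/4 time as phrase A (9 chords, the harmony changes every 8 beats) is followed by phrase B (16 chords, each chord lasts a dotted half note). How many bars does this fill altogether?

40 bars

A: 9 × 8 = 72 beats = 24 bars.
B: 16 × 3 = 48 beats = 16 bars.
Total: 24 + 16 = 40 bars.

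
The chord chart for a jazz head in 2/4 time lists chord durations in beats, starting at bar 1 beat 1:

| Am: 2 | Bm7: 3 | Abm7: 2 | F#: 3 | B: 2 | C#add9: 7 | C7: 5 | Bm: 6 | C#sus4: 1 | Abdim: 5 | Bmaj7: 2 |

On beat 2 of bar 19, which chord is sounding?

Beat 2 of bar 19 is beat (19−1)×2 + 2 = 38 overall.
Running totals: Am ends at 2, Bm7 ends at 5, Abm7 ends at 7, F# ends at 10, B ends at 12, C#add9 ends at 19, C7 ends at 24, Bm ends at 30, C#sus4 ends at 31, Abdim ends at 36, Bmaj7 ends at 38.
Beat 38 falls within Bmaj7.

Bmaj7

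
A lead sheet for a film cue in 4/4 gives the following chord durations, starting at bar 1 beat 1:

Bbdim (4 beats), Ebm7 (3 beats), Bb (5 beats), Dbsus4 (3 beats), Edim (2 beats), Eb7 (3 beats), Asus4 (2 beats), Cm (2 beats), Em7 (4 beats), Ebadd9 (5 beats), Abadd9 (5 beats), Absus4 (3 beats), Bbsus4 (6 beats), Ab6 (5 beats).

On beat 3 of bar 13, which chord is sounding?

Ab6

Beat 3 of bar 13 is beat (13−1)×4 + 3 = 51 overall.
Running totals: Bbdim ends at 4, Ebm7 ends at 7, Bb ends at 12, Dbsus4 ends at 15, Edim ends at 17, Eb7 ends at 20, Asus4 ends at 22, Cm ends at 24, Em7 ends at 28, Ebadd9 ends at 33, Abadd9 ends at 38, Absus4 ends at 41, Bbsus4 ends at 47, Ab6 ends at 52.
Beat 51 falls within Ab6.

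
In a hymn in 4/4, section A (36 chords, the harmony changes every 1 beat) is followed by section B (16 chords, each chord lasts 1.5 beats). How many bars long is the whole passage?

A: 36 × 1 = 36 beats = 9 bars.
B: 16 × 1.5 = 24 beats = 6 bars.
Total: 9 + 6 = 15 bars.

15 bars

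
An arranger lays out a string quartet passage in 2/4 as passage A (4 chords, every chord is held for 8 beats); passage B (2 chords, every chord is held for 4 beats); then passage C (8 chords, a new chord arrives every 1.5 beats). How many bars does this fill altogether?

26 bars

A: 4 × 8 = 32 beats = 16 bars.
B: 2 × 4 = 8 beats = 4 bars.
C: 8 × 1.5 = 12 beats = 6 bars.
Total: 16 + 4 + 6 = 26 bars.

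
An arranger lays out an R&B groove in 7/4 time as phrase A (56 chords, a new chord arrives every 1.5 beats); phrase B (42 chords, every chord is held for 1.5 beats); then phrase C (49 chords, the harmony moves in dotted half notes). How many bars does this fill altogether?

A: 56 × 1.5 = 84 beats = 12 bars.
B: 42 × 1.5 = 63 beats = 9 bars.
C: 49 × 3 = 147 beats = 21 bars.
Total: 12 + 9 + 21 = 42 bars.

42 bars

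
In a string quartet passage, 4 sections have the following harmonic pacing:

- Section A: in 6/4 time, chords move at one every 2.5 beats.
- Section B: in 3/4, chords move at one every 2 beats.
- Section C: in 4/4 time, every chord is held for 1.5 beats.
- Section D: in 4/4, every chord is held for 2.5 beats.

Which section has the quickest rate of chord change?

A: 6 beats/bar ÷ 2.5 beats/chord = 2.4 chords/bar.
B: 3 beats/bar ÷ 2 beats/chord = 1.5 chords/bar.
C: 4 beats/bar ÷ 1.5 beats/chord = 8/3 chords/bar.
D: 4 beats/bar ÷ 2.5 beats/chord = 1.6 chords/bar.
Fastest is C at 8/3 chords/bar.

Section C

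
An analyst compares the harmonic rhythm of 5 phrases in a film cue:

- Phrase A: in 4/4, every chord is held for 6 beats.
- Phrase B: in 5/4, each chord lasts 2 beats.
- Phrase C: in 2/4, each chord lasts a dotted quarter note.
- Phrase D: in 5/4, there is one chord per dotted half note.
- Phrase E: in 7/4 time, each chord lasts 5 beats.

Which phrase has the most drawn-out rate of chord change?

A: 4 beats/bar ÷ 6 beats/chord = 2/3 chords/bar.
B: 5 beats/bar ÷ 2 beats/chord = 2.5 chords/bar.
C: 2 beats/bar ÷ 1.5 beats/chord = 4/3 chords/bar.
D: 5 beats/bar ÷ 3 beats/chord = 5/3 chords/bar.
E: 7 beats/bar ÷ 5 beats/chord = 1.4 chords/bar.
Slowest is A at 2/3 chords/bar.

Phrase A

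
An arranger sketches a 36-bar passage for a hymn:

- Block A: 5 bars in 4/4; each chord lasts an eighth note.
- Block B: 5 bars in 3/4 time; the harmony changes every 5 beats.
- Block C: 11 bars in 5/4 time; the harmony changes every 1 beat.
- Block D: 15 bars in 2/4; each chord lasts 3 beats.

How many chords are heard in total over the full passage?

108 chords

A: 5 bars × 4 beats = 20 beats; 0.5 beats/chord → 40 chords.
B: 5 bars × 3 beats = 15 beats; 5 beats/chord → 3 chords.
C: 11 bars × 5 beats = 55 beats; 1 beat/chord → 55 chords.
D: 15 bars × 2 beats = 30 beats; 3 beats/chord → 10 chords.
Total: 40 + 3 + 55 + 10 = 108.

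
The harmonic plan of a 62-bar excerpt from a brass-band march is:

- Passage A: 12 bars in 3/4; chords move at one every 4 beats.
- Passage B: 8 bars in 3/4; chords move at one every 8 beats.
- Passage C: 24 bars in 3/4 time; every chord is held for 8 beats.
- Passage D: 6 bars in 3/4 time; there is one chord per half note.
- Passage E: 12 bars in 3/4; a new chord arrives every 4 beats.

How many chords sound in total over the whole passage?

39 chords

A has 36 beats and chords last 4 each, so 9 chords.
B has 24 beats and chords last 8 each, so 3 chords.
C has 72 beats and chords last 8 each, so 9 chords.
D has 18 beats and chords last 2 each, so 9 chords.
E has 36 beats and chords last 4 each, so 9 chords.
Total: 9 + 3 + 9 + 9 + 9 = 39.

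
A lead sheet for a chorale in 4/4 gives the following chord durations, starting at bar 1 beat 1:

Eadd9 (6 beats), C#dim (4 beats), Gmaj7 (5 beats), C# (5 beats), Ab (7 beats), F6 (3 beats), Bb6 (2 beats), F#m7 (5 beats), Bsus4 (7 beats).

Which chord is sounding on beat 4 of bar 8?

Bb6

Beat 4 of bar 8 is beat (8−1)×4 + 4 = 32 overall.
Running totals: Eadd9 ends at 6, C#dim ends at 10, Gmaj7 ends at 15, C# ends at 20, Ab ends at 27, F6 ends at 30, Bb6 ends at 32.
Beat 32 falls within Bb6.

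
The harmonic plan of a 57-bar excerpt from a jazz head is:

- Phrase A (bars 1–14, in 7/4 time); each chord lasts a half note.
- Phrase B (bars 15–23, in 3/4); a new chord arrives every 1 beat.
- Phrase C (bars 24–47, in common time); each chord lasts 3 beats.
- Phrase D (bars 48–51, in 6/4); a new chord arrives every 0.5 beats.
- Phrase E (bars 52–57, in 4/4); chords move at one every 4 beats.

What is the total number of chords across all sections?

A has 98 beats and chords last 2 each, so 49 chords.
B has 27 beats and chords last 1 each, so 27 chords.
C has 96 beats and chords last 3 each, so 32 chords.
D has 24 beats and chords last 0.5 each, so 48 chords.
E has 24 beats and chords last 4 each, so 6 chords.
Total: 49 + 27 + 32 + 48 + 6 = 162.

162 chords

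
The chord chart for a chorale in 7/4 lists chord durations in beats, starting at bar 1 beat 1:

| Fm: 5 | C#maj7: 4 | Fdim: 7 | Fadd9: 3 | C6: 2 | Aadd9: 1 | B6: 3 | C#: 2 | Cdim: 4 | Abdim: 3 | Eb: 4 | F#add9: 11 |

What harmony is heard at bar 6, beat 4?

F#add9

Beat 4 of bar 6 is beat (6−1)×7 + 4 = 39 overall.
Running totals: Fm ends at 5, C#maj7 ends at 9, Fdim ends at 16, Fadd9 ends at 19, C6 ends at 21, Aadd9 ends at 22, B6 ends at 25, C# ends at 27, Cdim ends at 31, Abdim ends at 34, Eb ends at 38, F#add9 ends at 49.
Beat 39 falls within F#add9.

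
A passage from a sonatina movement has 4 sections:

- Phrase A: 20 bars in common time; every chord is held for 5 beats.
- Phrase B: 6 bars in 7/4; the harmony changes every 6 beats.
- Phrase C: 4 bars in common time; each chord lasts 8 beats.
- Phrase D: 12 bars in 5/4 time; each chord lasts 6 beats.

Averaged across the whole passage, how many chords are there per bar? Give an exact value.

A: 20 bars of 4 beats is 80 beats; at 5 beats each that's 16 chords.
B: 6 bars of 7 beats is 42 beats; at 6 beats each that's 7 chords.
C: 4 bars of 4 beats is 16 beats; at 8 beats each that's 2 chords.
D: 12 bars of 5 beats is 60 beats; at 6 beats each that's 10 chords.
Overall: 35 chords over 42 bars → 35/42 = 5/6 chords per bar.

5/6 chords per bar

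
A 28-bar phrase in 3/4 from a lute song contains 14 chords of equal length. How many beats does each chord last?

28 bars × 3 beats/bar = 84 beats total.
84 beats ÷ 14 chords = 6 beats per chord.

6 beats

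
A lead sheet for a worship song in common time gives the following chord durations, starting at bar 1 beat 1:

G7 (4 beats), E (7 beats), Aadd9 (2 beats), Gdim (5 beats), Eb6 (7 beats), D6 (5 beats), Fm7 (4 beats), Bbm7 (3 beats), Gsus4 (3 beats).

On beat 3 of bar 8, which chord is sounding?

Fm7

Beat 3 of bar 8 is beat (8−1)×4 + 3 = 31 overall.
Running totals: G7 ends at 4, E ends at 11, Aadd9 ends at 13, Gdim ends at 18, Eb6 ends at 25, D6 ends at 30, Fm7 ends at 34.
Beat 31 falls within Fm7.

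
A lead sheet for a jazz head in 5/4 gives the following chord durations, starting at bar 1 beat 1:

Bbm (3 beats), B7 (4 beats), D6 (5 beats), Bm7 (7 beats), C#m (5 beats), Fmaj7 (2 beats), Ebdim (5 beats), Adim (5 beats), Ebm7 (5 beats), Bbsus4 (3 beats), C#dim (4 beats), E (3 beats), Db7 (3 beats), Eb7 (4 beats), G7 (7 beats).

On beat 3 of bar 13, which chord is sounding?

G7

Beat 3 of bar 13 is beat (13−1)×5 + 3 = 63 overall.
Running totals: Bbm ends at 3, B7 ends at 7, D6 ends at 12, Bm7 ends at 19, C#m ends at 24, Fmaj7 ends at 26, Ebdim ends at 31, Adim ends at 36, Ebm7 ends at 41, Bbsus4 ends at 44, C#dim ends at 48, E ends at 51, Db7 ends at 54, Eb7 ends at 58, G7 ends at 65.
Beat 63 falls within G7.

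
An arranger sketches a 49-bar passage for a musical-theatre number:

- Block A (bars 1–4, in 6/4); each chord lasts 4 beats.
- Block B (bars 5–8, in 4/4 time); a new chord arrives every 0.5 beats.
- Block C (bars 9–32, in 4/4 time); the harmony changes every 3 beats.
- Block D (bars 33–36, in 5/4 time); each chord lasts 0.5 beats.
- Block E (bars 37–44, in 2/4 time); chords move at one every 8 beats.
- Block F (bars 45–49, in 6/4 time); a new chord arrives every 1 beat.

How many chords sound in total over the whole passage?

142 chords

A: 4 bars × 6 beats = 24 beats; 4 beats/chord → 6 chords.
B: 4 bars × 4 beats = 16 beats; 0.5 beats/chord → 32 chords.
C: 24 bars × 4 beats = 96 beats; 3 beats/chord → 32 chords.
D: 4 bars × 5 beats = 20 beats; 0.5 beats/chord → 40 chords.
E: 8 bars × 2 beats = 16 beats; 8 beats/chord → 2 chords.
F: 5 bars × 6 beats = 30 beats; 1 beat/chord → 30 chords.
Total: 6 + 32 + 32 + 40 + 2 + 30 = 142.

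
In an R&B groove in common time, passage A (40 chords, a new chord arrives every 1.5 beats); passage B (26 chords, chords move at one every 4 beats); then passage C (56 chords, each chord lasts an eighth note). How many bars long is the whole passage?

48 bars

A: 40 × 1.5 = 60 beats = 15 bars.
B: 26 × 4 = 104 beats = 26 bars.
C: 56 × 0.5 = 28 beats = 7 bars.
Total: 15 + 26 + 7 = 48 bars.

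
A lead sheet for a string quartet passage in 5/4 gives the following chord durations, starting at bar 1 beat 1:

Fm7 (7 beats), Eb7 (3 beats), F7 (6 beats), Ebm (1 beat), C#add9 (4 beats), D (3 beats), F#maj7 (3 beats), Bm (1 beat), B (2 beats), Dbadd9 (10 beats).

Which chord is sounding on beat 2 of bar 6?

Beat 2 of bar 6 is beat (6−1)×5 + 2 = 27 overall.
Running totals: Fm7 ends at 7, Eb7 ends at 10, F7 ends at 16, Ebm ends at 17, C#add9 ends at 21, D ends at 24, F#maj7 ends at 27.
Beat 27 falls within F#maj7.

F#maj7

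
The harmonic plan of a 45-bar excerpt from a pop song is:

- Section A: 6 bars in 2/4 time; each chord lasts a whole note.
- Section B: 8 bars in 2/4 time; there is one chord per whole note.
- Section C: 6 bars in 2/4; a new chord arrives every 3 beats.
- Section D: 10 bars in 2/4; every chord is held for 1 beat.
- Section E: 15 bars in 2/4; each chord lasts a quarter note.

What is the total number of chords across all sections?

61 chords

A has 12 beats and chords last 4 each, so 3 chords.
B has 16 beats and chords last 4 each, so 4 chords.
C has 12 beats and chords last 3 each, so 4 chords.
D has 20 beats and chords last 1 each, so 20 chords.
E has 30 beats and chords last 1 each, so 30 chords.
Total: 3 + 4 + 4 + 20 + 30 = 61.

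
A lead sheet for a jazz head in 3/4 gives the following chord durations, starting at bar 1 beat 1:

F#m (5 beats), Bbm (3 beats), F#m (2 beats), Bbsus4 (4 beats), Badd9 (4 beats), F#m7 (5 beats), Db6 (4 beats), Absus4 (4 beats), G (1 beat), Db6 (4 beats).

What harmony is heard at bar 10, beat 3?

Beat 3 of bar 10 is beat (10−1)×3 + 3 = 30 overall.
Running totals: F#m ends at 5, Bbm ends at 8, F#m ends at 10, Bbsus4 ends at 14, Badd9 ends at 18, F#m7 ends at 23, Db6 ends at 27, Absus4 ends at 31.
Beat 30 falls within Absus4.

Absus4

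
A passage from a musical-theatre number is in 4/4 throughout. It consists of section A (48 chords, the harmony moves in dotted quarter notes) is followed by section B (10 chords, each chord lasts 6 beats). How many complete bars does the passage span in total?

A: 48 × 1.5 = 72 beats = 18 bars.
B: 10 × 6 = 60 beats = 15 bars.
Total: 18 + 15 = 33 bars.

33 bars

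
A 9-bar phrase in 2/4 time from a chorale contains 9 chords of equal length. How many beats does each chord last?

2 beats

9 bars × 2 beats/bar = 18 beats total.
18 beats ÷ 9 chords = 2 beats per chord.
(That is a half note.)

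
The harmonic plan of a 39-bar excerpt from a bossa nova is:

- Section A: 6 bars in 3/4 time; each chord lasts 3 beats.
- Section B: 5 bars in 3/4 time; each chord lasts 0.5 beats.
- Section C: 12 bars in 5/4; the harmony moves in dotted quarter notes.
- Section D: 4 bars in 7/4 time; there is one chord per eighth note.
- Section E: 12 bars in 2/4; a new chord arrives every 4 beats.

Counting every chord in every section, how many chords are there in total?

138 chords

A: 6 bars × 3 beats = 18 beats; 3 beats/chord → 6 chords.
B: 5 bars × 3 beats = 15 beats; 0.5 beats/chord → 30 chords.
C: 12 bars × 5 beats = 60 beats; 1.5 beats/chord → 40 chords.
D: 4 bars × 7 beats = 28 beats; 0.5 beats/chord → 56 chords.
E: 12 bars × 2 beats = 24 beats; 4 beats/chord → 6 chords.
Total: 6 + 30 + 40 + 56 + 6 = 138.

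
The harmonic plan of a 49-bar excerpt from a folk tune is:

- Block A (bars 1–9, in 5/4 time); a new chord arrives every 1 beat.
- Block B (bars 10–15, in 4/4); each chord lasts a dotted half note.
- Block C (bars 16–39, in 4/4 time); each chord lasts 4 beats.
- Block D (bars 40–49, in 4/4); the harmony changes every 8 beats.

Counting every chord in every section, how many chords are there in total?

A: 9·5 = 45 beats, 45/1 = 45 chords.
B: 6·4 = 24 beats, 24/3 = 8 chords.
C: 24·4 = 96 beats, 96/4 = 24 chords.
D: 10·4 = 40 beats, 40/8 = 5 chords.
Total: 45 + 8 + 24 + 5 = 82.

82 chords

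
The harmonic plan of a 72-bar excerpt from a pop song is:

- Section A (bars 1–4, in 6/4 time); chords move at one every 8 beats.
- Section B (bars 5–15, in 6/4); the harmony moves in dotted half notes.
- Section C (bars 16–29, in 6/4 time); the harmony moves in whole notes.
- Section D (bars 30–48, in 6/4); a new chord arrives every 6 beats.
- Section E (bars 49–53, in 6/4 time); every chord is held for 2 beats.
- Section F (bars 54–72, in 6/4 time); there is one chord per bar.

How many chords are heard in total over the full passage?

A: 4·6 = 24 beats, 24/8 = 3 chords.
B: 11·6 = 66 beats, 66/3 = 22 chords.
C: 14·6 = 84 beats, 84/4 = 21 chords.
D: 19·6 = 114 beats, 114/6 = 19 chords.
E: 5·6 = 30 beats, 30/2 = 15 chords.
F: 19·6 = 114 beats, 114/6 = 19 chords.
Total: 3 + 22 + 21 + 19 + 15 + 19 = 99.

99 chords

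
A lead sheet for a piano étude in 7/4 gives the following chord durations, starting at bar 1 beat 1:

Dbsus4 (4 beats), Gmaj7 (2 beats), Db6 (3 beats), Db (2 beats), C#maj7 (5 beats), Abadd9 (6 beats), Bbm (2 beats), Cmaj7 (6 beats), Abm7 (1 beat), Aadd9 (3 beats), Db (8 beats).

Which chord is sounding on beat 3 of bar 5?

Abm7

Beat 3 of bar 5 is beat (5−1)×7 + 3 = 31 overall.
Running totals: Dbsus4 ends at 4, Gmaj7 ends at 6, Db6 ends at 9, Db ends at 11, C#maj7 ends at 16, Abadd9 ends at 22, Bbm ends at 24, Cmaj7 ends at 30, Abm7 ends at 31.
Beat 31 falls within Abm7.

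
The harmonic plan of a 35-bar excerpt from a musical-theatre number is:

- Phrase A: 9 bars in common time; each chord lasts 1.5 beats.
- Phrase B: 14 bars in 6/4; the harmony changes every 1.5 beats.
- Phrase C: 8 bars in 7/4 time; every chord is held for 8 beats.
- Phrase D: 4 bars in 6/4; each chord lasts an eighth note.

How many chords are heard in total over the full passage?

A has 36 beats and chords last 1.5 each, so 24 chords.
B has 84 beats and chords last 1.5 each, so 56 chords.
C has 56 beats and chords last 8 each, so 7 chords.
D has 24 beats and chords last 0.5 each, so 48 chords.
Total: 24 + 56 + 7 + 48 = 135.

135 chords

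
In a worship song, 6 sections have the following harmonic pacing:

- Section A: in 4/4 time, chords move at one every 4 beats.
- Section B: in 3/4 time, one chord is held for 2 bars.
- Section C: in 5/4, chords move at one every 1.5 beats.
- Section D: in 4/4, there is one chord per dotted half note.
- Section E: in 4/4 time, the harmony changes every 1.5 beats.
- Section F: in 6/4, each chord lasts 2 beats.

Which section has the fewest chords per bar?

A: 4 beats/bar ÷ 4 beats/chord = 1 chord/bar.
B: 3 beats/bar ÷ 6 beats/chord = 0.5 chords/bar.
C: 5 beats/bar ÷ 1.5 beats/chord = 10/3 chords/bar.
D: 4 beats/bar ÷ 3 beats/chord = 4/3 chords/bar.
E: 4 beats/bar ÷ 1.5 beats/chord = 8/3 chords/bar.
F: 6 beats/bar ÷ 2 beats/chord = 3 chords/bar.
Slowest is B at 0.5 chords/bar.

Section B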